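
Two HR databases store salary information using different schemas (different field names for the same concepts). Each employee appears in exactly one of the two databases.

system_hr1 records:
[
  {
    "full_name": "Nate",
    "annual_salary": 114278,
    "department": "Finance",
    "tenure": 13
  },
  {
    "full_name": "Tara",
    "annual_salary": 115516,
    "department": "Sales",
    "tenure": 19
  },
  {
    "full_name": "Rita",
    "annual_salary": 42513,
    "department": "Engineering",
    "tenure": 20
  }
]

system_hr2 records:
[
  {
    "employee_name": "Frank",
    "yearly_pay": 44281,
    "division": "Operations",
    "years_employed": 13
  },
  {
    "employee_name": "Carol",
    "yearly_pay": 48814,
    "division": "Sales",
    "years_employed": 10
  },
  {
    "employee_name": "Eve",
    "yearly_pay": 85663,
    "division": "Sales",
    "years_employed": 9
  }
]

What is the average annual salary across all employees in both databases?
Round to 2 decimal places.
75177.50

Schema mapping: "annual_salary" (system_hr1) = "yearly_pay" (system_hr2) = annual salary

All salaries: [114278, 115516, 42513, 44281, 48814, 85663]
Sum: 451065
Count: 6
Average: 451065 / 6 = 75177.50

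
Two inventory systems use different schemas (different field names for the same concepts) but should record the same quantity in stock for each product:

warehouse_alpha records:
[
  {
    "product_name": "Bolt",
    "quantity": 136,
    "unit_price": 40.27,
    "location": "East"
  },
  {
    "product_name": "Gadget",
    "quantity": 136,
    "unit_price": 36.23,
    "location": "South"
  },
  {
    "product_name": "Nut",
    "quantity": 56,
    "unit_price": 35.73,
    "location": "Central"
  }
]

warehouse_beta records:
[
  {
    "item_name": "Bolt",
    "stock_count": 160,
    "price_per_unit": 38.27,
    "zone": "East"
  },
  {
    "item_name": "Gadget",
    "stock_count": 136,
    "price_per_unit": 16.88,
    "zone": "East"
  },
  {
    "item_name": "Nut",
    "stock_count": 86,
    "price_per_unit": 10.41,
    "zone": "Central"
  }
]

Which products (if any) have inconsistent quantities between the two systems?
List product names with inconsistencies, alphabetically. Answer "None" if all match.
Bolt, Nut

Schema mappings:
- "product_name" (warehouse_alpha) = "item_name" (warehouse_beta) = product name
- "quantity" (warehouse_alpha) = "stock_count" (warehouse_beta) = quantity

Comparison:
  Bolt: 136 vs 160 - MISMATCH
  Gadget: 136 vs 136 - MATCH
  Nut: 56 vs 86 - MISMATCH

Products with inconsistencies: Bolt, Nut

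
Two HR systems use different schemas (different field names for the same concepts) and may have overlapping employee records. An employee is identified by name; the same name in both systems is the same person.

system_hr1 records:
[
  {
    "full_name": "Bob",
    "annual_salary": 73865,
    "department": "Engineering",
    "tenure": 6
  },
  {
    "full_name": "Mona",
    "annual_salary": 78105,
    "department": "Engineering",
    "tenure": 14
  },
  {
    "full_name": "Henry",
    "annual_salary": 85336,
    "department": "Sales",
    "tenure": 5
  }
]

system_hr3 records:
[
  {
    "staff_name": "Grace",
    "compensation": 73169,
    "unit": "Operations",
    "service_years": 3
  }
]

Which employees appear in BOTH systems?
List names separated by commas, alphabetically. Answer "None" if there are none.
None

Schema mapping: "full_name" (system_hr1) = "staff_name" (system_hr3) = employee name

Names in system_hr1: ['Bob', 'Henry', 'Mona']
Names in system_hr3: ['Grace']

Intersection: None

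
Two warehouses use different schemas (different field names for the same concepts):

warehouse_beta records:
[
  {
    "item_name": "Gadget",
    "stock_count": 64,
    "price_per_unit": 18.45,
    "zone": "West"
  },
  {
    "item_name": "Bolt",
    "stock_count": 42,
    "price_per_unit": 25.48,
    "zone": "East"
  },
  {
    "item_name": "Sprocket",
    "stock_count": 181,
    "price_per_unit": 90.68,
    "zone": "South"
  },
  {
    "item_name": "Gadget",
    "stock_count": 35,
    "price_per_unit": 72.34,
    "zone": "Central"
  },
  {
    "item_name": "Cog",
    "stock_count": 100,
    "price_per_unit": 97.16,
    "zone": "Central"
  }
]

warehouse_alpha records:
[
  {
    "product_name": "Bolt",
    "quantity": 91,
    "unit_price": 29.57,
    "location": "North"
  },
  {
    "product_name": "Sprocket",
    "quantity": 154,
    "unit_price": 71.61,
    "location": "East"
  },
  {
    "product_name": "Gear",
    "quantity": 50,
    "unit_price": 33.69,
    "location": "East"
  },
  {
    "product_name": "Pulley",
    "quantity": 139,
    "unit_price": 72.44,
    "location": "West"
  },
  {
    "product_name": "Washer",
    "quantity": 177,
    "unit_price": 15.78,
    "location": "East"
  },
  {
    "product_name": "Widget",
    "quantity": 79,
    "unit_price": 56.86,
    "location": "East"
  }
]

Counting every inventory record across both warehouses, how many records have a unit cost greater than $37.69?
6

Schema mapping: "price_per_unit" (warehouse_beta) = "unit_price" (warehouse_alpha) = unit cost

Records > $37.69 in warehouse_beta: 3
Records > $37.69 in warehouse_alpha: 3

Total count: 3 + 3 = 6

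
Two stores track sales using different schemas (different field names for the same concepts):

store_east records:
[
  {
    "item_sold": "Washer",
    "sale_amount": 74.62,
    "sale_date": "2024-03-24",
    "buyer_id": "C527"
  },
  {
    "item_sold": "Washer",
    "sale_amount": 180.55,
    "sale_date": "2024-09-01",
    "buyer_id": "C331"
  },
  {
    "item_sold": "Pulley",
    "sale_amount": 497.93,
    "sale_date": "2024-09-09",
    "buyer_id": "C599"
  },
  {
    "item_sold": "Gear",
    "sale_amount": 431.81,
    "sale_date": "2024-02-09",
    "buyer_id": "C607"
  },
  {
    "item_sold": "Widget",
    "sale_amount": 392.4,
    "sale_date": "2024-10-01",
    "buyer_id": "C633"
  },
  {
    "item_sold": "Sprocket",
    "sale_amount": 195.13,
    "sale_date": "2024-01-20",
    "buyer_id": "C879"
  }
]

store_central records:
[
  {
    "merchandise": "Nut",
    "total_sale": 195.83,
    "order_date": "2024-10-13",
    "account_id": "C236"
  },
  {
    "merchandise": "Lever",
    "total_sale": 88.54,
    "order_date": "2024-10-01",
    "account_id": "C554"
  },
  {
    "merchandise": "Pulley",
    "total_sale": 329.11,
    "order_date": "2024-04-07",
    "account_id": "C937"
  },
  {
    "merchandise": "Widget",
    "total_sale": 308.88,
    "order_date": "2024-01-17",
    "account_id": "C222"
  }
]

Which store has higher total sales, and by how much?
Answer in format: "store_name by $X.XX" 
store_east by $850.08

Schema mapping: "sale_amount" (store_east) = "total_sale" (store_central) = sale amount

Total for store_east: 1772.44
Total for store_central: 922.36

Difference: |1772.44 - 922.36| = 850.08
store_east has higher sales by $850.08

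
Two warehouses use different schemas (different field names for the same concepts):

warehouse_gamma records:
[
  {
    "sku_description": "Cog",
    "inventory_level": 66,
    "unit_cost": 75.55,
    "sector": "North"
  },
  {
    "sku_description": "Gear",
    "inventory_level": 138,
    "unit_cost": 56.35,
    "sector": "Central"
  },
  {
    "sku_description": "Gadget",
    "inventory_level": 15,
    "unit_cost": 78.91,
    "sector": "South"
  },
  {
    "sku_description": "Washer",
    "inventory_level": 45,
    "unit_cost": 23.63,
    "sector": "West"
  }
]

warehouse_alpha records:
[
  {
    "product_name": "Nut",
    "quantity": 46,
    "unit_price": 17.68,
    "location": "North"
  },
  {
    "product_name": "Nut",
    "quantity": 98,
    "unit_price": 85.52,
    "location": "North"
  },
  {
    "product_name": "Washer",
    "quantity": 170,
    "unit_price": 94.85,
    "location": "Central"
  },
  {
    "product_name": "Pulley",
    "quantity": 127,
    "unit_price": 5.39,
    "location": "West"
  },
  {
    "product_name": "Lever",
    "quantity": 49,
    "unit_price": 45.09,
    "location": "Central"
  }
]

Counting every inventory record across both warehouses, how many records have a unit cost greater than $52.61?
5

Schema mapping: "unit_cost" (warehouse_gamma) = "unit_price" (warehouse_alpha) = unit cost

Records > $52.61 in warehouse_gamma: 3
Records > $52.61 in warehouse_alpha: 2

Total count: 3 + 2 = 5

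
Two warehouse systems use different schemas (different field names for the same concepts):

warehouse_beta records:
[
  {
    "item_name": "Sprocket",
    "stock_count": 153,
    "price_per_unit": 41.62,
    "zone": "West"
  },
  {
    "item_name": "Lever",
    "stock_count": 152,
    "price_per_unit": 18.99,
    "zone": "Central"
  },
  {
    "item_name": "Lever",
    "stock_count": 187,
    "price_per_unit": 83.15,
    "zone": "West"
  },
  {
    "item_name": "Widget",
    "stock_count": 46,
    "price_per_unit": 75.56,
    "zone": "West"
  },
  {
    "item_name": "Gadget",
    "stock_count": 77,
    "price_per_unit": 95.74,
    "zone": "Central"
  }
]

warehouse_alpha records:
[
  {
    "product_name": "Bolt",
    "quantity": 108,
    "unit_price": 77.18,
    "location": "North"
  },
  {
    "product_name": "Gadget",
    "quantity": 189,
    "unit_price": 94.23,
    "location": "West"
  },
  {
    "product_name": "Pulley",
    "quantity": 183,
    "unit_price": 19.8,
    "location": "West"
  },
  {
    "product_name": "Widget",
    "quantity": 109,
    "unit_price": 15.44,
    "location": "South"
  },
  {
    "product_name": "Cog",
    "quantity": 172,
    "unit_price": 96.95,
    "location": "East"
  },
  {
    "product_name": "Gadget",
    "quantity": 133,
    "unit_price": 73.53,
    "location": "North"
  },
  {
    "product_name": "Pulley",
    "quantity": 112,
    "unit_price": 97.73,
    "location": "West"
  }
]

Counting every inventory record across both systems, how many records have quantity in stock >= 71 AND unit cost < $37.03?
3

Schema mappings:
- "stock_count" (warehouse_beta) = "quantity" (warehouse_alpha) = quantity
- "price_per_unit" (warehouse_beta) = "unit_price" (warehouse_alpha) = unit cost

Records meeting both conditions in warehouse_beta: 1
Records meeting both conditions in warehouse_alpha: 2

Total: 1 + 2 = 3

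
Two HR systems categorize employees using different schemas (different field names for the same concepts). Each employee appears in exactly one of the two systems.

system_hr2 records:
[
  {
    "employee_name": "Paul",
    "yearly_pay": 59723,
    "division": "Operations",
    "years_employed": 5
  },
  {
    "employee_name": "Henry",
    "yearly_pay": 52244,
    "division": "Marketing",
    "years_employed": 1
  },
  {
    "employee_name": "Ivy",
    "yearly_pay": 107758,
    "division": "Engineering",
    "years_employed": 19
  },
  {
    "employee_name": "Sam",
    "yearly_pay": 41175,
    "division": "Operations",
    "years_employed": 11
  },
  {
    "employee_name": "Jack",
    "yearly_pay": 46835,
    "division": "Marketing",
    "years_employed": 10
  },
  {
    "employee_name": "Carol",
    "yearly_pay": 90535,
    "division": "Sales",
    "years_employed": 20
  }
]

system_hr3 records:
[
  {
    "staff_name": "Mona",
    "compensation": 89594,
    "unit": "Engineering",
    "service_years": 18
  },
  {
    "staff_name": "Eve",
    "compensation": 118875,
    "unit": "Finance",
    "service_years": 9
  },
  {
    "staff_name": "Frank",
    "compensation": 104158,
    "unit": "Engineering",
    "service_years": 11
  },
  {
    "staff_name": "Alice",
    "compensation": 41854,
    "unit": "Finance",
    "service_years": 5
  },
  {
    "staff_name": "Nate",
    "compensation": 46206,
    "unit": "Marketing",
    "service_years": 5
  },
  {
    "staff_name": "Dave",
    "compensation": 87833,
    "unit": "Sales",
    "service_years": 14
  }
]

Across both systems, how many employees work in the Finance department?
2

Schema mapping: "division" (system_hr2) = "unit" (system_hr3) = department

Finance employees in system_hr2: 0
Finance employees in system_hr3: 2

Total in Finance: 0 + 2 = 2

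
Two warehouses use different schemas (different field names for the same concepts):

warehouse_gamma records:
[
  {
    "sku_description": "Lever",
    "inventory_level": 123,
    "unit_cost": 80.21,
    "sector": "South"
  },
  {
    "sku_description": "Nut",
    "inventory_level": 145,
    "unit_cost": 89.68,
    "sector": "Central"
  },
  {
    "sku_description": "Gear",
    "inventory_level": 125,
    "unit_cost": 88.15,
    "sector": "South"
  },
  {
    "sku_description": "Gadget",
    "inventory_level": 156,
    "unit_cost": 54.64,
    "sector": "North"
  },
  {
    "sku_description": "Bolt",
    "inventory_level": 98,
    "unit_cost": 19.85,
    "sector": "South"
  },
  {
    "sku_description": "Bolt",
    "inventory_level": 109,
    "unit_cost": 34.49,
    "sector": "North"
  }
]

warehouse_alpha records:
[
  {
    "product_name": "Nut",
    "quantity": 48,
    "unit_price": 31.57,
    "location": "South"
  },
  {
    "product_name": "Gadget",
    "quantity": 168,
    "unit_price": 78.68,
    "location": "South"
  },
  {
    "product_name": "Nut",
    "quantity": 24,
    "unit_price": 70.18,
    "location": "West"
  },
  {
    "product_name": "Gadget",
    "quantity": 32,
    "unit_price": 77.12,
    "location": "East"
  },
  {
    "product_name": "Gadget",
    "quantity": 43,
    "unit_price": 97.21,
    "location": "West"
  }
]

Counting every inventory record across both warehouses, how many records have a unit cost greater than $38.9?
8

Schema mapping: "unit_cost" (warehouse_gamma) = "unit_price" (warehouse_alpha) = unit cost

Records > $38.9 in warehouse_gamma: 4
Records > $38.9 in warehouse_alpha: 4

Total count: 4 + 4 = 8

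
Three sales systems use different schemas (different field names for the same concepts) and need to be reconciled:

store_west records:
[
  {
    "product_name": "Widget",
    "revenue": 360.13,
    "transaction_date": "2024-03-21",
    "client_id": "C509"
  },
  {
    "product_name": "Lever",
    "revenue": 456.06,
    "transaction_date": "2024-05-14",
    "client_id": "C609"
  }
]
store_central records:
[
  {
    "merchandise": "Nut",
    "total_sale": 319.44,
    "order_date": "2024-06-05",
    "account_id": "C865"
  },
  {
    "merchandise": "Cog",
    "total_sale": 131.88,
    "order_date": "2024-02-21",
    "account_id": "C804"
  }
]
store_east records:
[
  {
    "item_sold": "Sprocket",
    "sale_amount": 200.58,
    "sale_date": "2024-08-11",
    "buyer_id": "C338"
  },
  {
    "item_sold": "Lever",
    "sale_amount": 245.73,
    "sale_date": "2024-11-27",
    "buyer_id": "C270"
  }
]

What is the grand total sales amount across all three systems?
1713.82

Schema reconciliation - all amount fields map to sale amount:

store_west (revenue): 816.19
store_central (total_sale): 451.32
store_east (sale_amount): 446.31

Grand total: 1713.82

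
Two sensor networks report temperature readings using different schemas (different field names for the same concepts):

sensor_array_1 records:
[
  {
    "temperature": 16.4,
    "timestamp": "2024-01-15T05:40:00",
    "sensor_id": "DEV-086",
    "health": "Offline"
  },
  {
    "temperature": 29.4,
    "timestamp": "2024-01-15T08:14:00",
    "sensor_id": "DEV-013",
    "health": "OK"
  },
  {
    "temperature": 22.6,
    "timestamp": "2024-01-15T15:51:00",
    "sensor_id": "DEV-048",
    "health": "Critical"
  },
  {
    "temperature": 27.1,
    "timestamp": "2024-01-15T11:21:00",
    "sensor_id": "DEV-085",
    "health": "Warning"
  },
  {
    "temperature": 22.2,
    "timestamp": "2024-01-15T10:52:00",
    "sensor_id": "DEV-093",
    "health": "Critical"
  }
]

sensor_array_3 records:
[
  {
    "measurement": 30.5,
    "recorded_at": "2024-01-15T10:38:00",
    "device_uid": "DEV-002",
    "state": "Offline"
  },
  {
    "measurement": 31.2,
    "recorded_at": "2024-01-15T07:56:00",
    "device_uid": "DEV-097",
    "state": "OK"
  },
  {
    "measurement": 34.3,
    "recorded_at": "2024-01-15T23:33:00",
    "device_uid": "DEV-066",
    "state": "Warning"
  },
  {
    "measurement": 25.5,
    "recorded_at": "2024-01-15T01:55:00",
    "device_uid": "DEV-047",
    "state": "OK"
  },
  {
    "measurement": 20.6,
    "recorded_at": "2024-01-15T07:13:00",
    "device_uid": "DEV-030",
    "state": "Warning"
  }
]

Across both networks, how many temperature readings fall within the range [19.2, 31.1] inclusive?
7

Schema mapping: "temperature" (sensor_array_1) = "measurement" (sensor_array_3) = temperature

Readings in [19.2, 31.1] from sensor_array_1: 4
Readings in [19.2, 31.1] from sensor_array_3: 3

Total count: 4 + 3 = 7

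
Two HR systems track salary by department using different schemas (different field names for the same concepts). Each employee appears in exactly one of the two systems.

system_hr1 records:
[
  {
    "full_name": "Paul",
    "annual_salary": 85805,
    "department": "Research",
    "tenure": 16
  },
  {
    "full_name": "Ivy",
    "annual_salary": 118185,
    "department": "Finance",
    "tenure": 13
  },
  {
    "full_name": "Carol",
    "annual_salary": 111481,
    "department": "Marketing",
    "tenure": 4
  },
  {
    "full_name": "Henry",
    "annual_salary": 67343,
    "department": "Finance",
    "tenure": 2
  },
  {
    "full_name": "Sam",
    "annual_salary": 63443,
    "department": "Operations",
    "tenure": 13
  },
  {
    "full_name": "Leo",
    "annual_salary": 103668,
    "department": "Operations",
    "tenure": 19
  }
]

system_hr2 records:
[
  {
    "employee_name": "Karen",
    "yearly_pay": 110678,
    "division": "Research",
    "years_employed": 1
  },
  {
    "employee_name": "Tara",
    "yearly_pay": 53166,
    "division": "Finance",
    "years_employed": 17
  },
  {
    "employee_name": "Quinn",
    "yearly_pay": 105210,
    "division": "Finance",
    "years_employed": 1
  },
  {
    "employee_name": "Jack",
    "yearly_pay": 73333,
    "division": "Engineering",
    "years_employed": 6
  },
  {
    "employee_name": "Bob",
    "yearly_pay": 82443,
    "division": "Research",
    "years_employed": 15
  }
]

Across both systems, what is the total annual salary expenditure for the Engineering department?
73333

Schema mappings:
- "department" (system_hr1) = "division" (system_hr2) = department
- "annual_salary" (system_hr1) = "yearly_pay" (system_hr2) = salary

Engineering salaries from system_hr1: 0
Engineering salaries from system_hr2: 73333

Total: 0 + 73333 = 73333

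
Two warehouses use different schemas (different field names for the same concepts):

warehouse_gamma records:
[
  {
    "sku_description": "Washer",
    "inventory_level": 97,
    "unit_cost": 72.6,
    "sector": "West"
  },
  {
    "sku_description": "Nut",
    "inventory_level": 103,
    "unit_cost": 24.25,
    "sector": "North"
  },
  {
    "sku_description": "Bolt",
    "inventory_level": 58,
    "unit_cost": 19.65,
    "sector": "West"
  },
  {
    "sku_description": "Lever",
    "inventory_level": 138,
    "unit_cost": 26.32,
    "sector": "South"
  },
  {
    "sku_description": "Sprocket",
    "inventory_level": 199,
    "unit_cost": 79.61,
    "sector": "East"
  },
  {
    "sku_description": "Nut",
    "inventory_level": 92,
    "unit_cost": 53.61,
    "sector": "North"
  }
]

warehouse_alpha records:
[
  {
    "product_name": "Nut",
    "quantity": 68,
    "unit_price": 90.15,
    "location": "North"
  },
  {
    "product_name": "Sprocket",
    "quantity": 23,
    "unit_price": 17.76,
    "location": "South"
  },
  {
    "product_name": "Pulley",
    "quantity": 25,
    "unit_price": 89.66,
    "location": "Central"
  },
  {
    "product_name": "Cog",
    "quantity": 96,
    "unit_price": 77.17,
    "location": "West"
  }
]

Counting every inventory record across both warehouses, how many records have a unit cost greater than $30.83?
6

Schema mapping: "unit_cost" (warehouse_gamma) = "unit_price" (warehouse_alpha) = unit cost

Records > $30.83 in warehouse_gamma: 3
Records > $30.83 in warehouse_alpha: 3

Total count: 3 + 3 = 6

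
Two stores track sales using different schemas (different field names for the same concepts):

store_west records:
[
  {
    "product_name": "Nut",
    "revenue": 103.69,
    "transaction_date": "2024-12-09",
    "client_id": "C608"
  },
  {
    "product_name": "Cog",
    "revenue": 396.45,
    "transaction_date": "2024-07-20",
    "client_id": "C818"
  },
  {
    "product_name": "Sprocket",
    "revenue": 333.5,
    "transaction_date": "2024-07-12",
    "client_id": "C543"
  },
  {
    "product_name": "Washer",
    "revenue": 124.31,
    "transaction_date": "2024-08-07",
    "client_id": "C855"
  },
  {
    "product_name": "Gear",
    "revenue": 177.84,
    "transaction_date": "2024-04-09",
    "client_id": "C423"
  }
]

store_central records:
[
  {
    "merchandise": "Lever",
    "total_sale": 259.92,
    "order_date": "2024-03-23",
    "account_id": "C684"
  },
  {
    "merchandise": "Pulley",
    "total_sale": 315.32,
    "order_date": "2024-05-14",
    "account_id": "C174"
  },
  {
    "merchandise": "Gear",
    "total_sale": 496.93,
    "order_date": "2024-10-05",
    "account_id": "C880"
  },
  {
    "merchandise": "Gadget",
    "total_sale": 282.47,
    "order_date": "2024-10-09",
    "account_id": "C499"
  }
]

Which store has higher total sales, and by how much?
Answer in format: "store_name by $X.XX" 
store_central by $218.85

Schema mapping: "revenue" (store_west) = "total_sale" (store_central) = sale amount

Total for store_west: 1135.79
Total for store_central: 1354.64

Difference: |1135.79 - 1354.64| = 218.85
store_central has higher sales by $218.85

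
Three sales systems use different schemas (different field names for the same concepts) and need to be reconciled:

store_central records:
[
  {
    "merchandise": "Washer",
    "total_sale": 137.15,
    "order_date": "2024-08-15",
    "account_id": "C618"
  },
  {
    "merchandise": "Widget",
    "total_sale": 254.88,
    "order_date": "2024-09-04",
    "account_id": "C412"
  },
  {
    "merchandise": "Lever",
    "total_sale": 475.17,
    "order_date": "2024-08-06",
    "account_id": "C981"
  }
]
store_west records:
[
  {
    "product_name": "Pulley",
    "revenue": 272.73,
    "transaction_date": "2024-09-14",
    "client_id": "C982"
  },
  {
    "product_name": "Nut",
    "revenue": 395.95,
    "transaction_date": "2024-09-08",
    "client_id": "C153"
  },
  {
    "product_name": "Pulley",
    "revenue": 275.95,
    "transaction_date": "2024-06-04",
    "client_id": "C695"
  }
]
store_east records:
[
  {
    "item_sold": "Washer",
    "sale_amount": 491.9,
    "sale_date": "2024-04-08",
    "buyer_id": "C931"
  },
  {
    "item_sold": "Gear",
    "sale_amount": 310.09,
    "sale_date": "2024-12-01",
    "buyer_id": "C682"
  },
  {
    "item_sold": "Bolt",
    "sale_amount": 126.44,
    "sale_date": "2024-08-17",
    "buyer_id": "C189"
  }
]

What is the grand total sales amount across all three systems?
2740.26

Schema reconciliation - all amount fields map to sale amount:

store_central (total_sale): 867.2
store_west (revenue): 944.63
store_east (sale_amount): 928.43

Grand total: 2740.26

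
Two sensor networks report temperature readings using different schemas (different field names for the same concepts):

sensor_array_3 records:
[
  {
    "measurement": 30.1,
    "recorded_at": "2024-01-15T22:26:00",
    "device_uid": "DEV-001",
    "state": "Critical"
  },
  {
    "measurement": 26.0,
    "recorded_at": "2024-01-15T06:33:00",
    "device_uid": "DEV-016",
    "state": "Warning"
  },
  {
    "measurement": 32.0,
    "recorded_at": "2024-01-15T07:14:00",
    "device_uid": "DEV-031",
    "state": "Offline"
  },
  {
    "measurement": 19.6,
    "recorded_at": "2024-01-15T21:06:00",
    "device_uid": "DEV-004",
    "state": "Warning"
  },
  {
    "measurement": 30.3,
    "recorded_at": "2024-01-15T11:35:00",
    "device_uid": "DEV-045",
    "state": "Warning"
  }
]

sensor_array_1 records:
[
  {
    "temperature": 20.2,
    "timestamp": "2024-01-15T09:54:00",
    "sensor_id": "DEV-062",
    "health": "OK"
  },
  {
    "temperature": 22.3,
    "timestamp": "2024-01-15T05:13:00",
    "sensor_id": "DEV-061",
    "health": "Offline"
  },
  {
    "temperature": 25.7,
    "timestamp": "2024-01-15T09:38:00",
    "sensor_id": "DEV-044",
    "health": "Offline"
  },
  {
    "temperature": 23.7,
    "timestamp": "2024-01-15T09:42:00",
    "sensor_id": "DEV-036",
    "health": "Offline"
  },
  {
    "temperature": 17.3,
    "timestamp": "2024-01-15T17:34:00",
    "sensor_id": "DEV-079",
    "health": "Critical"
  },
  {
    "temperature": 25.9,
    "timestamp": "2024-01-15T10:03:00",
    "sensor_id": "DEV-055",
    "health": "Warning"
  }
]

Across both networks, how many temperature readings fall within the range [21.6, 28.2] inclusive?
5

Schema mapping: "measurement" (sensor_array_3) = "temperature" (sensor_array_1) = temperature

Readings in [21.6, 28.2] from sensor_array_3: 1
Readings in [21.6, 28.2] from sensor_array_1: 4

Total count: 1 + 4 = 5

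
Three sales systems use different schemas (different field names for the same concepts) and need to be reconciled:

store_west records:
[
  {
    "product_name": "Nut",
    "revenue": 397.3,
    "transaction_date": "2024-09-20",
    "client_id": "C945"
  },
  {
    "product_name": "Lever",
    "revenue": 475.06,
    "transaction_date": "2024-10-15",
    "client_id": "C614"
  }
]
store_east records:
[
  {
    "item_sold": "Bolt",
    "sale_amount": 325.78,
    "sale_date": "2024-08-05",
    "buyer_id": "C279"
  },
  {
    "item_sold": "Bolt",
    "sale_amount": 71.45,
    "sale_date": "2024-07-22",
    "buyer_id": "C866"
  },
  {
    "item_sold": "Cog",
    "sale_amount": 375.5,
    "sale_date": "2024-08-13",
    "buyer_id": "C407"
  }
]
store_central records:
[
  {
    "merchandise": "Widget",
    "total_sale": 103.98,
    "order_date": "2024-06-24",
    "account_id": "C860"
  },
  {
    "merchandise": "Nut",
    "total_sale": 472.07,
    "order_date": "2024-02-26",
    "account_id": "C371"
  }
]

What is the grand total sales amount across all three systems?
2221.14

Schema reconciliation - all amount fields map to sale amount:

store_west (revenue): 872.36
store_east (sale_amount): 772.73
store_central (total_sale): 576.05

Grand total: 2221.14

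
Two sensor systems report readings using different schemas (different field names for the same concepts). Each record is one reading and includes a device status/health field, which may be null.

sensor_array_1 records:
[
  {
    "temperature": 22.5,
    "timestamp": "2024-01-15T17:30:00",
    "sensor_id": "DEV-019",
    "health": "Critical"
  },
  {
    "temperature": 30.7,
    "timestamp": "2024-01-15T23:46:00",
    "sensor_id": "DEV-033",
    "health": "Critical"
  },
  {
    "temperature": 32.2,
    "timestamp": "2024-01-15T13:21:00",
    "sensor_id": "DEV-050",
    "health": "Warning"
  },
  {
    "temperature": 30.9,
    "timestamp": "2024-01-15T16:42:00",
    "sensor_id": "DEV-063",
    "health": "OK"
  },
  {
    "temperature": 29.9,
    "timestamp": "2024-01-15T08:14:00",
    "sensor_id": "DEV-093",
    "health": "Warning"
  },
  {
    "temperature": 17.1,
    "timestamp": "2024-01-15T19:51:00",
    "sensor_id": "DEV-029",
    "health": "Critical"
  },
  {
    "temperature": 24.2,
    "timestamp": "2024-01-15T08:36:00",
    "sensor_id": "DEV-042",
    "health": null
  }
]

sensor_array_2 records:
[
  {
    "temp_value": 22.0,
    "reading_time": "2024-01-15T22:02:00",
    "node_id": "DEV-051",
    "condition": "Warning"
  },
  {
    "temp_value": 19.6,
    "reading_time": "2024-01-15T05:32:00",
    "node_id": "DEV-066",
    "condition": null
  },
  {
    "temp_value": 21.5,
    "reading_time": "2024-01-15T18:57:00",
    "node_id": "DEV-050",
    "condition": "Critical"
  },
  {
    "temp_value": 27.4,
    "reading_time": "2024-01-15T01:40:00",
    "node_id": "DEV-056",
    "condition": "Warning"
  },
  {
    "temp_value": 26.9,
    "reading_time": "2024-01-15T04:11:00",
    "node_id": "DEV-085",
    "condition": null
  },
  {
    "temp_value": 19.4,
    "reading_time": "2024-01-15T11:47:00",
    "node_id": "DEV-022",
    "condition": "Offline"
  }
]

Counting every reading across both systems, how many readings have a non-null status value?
10

Schema mapping: "health" (sensor_array_1) = "condition" (sensor_array_2) = status

Non-null in sensor_array_1: 6
Non-null in sensor_array_2: 4

Total non-null: 6 + 4 = 10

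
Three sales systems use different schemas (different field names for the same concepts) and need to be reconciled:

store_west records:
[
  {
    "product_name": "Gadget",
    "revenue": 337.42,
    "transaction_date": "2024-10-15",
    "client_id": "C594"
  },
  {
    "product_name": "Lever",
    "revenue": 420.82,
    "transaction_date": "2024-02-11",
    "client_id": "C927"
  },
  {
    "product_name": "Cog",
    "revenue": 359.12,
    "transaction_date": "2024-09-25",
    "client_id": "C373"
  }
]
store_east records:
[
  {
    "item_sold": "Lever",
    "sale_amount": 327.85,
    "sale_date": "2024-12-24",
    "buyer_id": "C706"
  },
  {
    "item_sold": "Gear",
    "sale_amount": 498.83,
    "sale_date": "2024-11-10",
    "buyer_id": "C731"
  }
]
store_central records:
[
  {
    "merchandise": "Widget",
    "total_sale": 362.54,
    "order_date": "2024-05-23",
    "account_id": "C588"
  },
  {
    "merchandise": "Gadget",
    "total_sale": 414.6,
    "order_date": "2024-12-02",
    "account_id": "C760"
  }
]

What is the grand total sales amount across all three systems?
2721.18

Schema reconciliation - all amount fields map to sale amount:

store_west (revenue): 1117.36
store_east (sale_amount): 826.68
store_central (total_sale): 777.14

Grand total: 2721.18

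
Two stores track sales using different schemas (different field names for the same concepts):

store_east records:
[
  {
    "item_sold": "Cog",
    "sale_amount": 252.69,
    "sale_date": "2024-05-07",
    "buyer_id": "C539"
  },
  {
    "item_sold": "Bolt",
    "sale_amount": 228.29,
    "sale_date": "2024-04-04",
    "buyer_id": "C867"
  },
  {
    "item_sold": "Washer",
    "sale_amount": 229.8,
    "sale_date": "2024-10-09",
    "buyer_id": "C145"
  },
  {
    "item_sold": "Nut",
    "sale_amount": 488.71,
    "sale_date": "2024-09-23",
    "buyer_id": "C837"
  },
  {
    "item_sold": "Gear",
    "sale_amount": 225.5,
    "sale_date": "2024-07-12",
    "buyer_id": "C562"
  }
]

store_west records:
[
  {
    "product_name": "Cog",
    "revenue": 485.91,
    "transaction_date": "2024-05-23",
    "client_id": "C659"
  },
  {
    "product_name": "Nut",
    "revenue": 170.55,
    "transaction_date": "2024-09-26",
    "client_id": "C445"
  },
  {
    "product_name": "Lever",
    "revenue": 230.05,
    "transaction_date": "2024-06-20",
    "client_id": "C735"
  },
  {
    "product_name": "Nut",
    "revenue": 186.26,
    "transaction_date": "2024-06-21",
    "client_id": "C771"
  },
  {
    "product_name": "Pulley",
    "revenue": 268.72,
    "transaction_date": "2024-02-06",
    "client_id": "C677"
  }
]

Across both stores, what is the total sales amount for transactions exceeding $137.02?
2766.48

Schema mapping: "sale_amount" (store_east) = "revenue" (store_west) = sale amount

Sum of sales > $137.02 in store_east: 1424.99
Sum of sales > $137.02 in store_west: 1341.49

Total: 1424.99 + 1341.49 = 2766.48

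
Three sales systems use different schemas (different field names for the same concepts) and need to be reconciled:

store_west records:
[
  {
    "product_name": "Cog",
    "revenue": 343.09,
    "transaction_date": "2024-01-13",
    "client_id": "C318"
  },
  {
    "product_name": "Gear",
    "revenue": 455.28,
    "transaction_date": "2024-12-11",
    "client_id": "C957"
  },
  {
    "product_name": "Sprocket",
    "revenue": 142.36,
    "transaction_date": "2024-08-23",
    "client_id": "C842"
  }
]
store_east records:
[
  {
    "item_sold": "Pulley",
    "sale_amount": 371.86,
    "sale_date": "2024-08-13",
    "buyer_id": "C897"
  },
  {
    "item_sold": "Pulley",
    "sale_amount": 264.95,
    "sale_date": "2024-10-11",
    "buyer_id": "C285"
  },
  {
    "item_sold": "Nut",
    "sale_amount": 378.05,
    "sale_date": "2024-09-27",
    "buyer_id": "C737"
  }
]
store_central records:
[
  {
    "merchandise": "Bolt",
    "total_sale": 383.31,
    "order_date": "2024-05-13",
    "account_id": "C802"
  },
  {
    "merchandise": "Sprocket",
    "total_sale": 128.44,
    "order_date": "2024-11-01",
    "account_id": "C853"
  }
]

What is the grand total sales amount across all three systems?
2467.34

Schema reconciliation - all amount fields map to sale amount:

store_west (revenue): 940.73
store_east (sale_amount): 1014.86
store_central (total_sale): 511.75

Grand total: 2467.34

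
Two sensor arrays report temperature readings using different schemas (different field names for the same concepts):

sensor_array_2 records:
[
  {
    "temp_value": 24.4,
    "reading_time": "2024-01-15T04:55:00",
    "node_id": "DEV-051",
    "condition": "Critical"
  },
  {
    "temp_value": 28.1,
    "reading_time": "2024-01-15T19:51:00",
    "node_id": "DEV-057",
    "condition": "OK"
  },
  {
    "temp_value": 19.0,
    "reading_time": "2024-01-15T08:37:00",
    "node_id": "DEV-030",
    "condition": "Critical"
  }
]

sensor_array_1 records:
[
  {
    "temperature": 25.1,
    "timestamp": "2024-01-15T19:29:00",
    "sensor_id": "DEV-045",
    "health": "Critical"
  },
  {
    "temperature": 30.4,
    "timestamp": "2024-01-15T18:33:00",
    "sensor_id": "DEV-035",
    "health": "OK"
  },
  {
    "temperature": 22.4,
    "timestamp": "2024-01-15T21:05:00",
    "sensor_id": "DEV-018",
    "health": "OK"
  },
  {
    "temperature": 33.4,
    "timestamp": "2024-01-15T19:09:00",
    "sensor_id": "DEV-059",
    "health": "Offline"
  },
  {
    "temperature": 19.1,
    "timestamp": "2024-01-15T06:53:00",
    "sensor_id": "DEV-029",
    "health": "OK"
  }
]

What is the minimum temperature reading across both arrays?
19.0

Schema mapping: "temp_value" (sensor_array_2) = "temperature" (sensor_array_1) = temperature reading

Minimum in sensor_array_2: 19.0
Minimum in sensor_array_1: 19.1

Overall minimum: min(19.0, 19.1) = 19.0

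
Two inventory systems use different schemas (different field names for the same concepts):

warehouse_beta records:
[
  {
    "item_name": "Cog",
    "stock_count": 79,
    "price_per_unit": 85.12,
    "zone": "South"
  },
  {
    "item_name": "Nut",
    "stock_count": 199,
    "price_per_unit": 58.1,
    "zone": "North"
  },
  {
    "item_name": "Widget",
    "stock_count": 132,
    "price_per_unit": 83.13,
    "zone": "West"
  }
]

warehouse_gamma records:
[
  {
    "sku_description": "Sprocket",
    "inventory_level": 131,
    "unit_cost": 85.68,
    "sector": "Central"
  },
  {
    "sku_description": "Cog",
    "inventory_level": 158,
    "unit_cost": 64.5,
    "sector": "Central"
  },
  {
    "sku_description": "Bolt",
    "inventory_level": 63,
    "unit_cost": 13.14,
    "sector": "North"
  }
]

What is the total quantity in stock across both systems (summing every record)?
762

To reconcile these schemas, identify the field holding the quantity in stock in each system:
1. In warehouse_beta it is "stock_count"
2. In warehouse_gamma it is "inventory_level"

From warehouse_beta: 79 + 199 + 132 = 410
From warehouse_gamma: 131 + 158 + 63 = 352

Total: 410 + 352 = 762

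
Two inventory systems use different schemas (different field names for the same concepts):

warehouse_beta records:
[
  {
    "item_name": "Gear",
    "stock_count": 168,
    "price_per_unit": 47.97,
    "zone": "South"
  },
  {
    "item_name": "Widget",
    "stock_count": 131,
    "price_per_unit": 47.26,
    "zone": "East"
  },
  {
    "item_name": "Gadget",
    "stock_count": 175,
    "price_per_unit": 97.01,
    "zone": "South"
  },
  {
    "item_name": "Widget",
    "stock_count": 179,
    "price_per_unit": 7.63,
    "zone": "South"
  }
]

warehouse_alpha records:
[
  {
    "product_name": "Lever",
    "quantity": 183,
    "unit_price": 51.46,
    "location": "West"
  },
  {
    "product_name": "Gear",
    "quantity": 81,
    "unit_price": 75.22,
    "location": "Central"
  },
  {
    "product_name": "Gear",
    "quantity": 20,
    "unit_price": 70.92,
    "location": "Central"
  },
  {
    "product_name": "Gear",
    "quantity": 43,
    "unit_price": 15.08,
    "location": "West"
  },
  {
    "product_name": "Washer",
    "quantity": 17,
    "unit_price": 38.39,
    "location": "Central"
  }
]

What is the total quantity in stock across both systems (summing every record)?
997

To reconcile these schemas, identify the field holding the quantity in stock in each system:
1. In warehouse_beta it is "stock_count"
2. In warehouse_alpha it is "quantity"

From warehouse_beta: 168 + 131 + 175 + 179 = 653
From warehouse_alpha: 183 + 81 + 20 + 43 + 17 = 344

Total: 653 + 344 = 997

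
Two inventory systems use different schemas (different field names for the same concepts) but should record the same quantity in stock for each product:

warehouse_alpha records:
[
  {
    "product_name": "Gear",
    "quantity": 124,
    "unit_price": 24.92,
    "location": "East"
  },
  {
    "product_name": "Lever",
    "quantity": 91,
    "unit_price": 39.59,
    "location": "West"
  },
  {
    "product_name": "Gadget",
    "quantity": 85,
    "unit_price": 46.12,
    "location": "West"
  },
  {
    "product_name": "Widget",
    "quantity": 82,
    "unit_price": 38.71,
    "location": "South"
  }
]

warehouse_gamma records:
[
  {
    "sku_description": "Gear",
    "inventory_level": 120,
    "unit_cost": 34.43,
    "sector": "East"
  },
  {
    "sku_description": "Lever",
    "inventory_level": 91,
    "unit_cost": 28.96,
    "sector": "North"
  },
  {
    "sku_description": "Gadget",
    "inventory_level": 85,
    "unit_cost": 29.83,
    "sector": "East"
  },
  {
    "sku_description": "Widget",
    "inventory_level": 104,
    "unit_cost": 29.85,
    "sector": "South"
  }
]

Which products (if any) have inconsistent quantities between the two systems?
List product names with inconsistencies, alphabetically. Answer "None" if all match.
Gear, Widget

Schema mappings:
- "product_name" (warehouse_alpha) = "sku_description" (warehouse_gamma) = product name
- "quantity" (warehouse_alpha) = "inventory_level" (warehouse_gamma) = quantity

Comparison:
  Gear: 124 vs 120 - MISMATCH
  Lever: 91 vs 91 - MATCH
  Gadget: 85 vs 85 - MATCH
  Widget: 82 vs 104 - MISMATCH

Products with inconsistencies: Gear, Widget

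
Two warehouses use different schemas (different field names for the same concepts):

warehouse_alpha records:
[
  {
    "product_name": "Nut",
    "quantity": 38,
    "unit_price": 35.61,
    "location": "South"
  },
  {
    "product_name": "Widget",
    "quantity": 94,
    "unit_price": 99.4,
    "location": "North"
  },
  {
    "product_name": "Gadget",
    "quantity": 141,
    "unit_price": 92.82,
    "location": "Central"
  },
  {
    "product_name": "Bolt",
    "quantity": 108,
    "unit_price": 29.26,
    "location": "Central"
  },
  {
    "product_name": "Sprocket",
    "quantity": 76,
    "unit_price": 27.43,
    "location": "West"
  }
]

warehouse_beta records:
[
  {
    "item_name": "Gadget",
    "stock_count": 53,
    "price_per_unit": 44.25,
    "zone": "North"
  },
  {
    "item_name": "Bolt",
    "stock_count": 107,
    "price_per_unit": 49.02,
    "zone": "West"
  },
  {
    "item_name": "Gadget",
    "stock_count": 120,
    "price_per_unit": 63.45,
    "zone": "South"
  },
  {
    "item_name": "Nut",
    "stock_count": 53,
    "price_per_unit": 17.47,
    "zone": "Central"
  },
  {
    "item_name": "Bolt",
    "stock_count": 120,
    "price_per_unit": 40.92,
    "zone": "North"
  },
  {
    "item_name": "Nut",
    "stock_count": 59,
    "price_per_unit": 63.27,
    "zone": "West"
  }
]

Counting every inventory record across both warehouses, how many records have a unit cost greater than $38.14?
7

Schema mapping: "unit_price" (warehouse_alpha) = "price_per_unit" (warehouse_beta) = unit cost

Records > $38.14 in warehouse_alpha: 2
Records > $38.14 in warehouse_beta: 5

Total count: 2 + 5 = 7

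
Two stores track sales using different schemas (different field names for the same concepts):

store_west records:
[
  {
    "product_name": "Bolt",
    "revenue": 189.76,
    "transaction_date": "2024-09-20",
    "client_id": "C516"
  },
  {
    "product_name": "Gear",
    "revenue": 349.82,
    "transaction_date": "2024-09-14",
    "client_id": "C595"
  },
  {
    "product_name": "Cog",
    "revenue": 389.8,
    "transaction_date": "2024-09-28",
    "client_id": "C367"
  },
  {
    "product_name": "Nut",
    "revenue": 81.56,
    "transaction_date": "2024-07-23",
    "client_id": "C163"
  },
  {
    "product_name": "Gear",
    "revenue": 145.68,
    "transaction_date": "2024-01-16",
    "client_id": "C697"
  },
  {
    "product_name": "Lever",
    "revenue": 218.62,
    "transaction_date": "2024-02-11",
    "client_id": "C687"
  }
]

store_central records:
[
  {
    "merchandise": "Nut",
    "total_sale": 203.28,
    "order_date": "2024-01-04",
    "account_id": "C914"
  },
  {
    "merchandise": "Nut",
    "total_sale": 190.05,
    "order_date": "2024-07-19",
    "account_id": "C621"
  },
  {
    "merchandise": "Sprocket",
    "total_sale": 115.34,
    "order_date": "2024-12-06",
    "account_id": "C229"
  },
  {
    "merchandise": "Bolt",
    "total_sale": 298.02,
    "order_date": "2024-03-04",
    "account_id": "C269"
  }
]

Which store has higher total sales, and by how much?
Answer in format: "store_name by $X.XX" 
store_west by $568.55

Schema mapping: "revenue" (store_west) = "total_sale" (store_central) = sale amount

Total for store_west: 1375.24
Total for store_central: 806.69

Difference: |1375.24 - 806.69| = 568.55
store_west has higher sales by $568.55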